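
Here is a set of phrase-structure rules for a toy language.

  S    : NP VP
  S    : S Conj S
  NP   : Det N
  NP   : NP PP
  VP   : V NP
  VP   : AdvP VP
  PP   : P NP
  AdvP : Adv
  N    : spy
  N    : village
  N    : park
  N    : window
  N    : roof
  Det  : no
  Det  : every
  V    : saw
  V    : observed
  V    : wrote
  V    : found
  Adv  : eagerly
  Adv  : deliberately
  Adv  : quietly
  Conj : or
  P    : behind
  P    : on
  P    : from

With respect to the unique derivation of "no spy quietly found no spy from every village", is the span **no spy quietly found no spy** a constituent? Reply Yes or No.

No

[S [NP [Det no] [N spy]] [VP [AdvP [Adv quietly]] [VP [V found] [NP [NP [Det no] [N spy]] [PP [P from] [NP [Det every] [N village]]]]]]]
The smallest constituent containing 'no spy quietly found no spy' is the S spanning 'no spy quietly found no spy from every village'; no single node in the tree dominates exactly the given words.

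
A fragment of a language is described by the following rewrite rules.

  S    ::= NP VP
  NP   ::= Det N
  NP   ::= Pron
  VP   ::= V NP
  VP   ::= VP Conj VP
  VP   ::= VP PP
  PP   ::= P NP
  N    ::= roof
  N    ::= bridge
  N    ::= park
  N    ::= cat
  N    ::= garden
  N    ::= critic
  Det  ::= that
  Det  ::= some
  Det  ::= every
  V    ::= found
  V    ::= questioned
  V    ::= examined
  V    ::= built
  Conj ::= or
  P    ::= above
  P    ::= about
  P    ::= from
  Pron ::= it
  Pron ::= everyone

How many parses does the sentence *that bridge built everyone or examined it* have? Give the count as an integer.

[S [NP [Det that] [N bridge]] [VP [VP [V built] [NP [Pron everyone]]] [Conj or] [VP [V examined] [NP [Pron it]]]]]
No rule offers an alternative attachment or grouping for any span, so this is the only derivation.

1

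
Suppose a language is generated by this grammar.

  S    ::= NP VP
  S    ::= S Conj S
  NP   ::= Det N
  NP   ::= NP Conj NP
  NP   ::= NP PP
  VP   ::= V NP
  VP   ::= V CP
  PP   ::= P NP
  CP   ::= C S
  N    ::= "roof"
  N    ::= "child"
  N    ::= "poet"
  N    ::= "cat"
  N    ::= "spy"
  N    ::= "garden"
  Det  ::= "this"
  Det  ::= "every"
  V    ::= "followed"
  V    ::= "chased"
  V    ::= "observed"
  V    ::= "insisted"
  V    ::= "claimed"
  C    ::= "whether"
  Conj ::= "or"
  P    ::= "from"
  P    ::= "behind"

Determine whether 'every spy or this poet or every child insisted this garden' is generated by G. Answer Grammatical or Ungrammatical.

Grammatical

S
  NP
    NP
      Det: every
      N: spy
    Conj: or
    NP
      NP
        Det: this
        N: poet
      Conj: or
      NP
        Det: every
        N: child
  VP
    V: insisted
    NP
      Det: this
      N: garden
The bracketing above is licensed at every node by one of the given productions, with S at the root.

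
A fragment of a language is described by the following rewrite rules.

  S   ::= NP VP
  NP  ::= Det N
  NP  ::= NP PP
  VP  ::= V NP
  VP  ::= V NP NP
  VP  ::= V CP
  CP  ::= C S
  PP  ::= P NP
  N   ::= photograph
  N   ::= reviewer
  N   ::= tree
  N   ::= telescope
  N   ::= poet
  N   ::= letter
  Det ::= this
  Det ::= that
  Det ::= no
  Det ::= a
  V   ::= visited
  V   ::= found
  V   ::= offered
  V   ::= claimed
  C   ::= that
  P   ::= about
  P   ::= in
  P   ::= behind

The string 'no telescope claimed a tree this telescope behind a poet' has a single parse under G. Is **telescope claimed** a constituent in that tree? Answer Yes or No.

[S [NP [Det no] [N telescope]] [VP [V claimed] [NP [Det a] [N tree]] [NP [NP [Det this] [N telescope]] [PP [P behind] [NP [Det a] [N poet]]]]]]
The smallest constituent containing 'telescope claimed' is the S spanning 'no telescope claimed a tree this telescope behind a poet'; no single node in the tree dominates exactly the given words.

No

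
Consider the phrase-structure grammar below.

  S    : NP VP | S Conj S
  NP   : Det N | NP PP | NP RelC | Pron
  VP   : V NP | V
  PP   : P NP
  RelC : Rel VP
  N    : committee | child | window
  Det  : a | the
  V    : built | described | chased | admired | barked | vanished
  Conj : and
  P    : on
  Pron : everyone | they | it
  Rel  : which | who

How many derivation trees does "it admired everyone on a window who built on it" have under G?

3

Two of the 3 distinct bracketings:
[S [NP [Pron it]] [VP [V admired] [NP [NP [Pron everyone]] [PP [P on] [NP [NP [NP [Det a] [N window]] [RelC [Rel who] [VP [V built]]]] [PP [P on] [NP [Pron it]]]]]]]]
[S [NP [Pron it]] [VP [V admired] [NP [NP [NP [Pron everyone]] [PP [P on] [NP [NP [Det a] [N window]] [RelC [Rel who] [VP [V built]]]]]] [PP [P on] [NP [Pron it]]]]]]
The trees differ in how a recursive rule is bracketed over the same span.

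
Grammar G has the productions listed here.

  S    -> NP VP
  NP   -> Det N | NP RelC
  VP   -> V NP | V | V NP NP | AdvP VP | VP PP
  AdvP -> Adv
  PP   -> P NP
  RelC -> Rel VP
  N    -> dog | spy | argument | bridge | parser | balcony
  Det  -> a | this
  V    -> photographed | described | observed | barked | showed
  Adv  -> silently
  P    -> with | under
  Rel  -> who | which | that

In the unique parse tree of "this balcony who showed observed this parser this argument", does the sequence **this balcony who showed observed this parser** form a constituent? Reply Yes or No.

No

[S [NP [NP [Det this] [N balcony]] [RelC [Rel who] [VP [V showed]]]] [VP [V observed] [NP [Det this] [N parser]] [NP [Det this] [N argument]]]]
The smallest constituent containing 'this balcony who showed observed this parser' is the S spanning 'this balcony who showed observed this parser this argument'; no single node in the tree dominates exactly the given words.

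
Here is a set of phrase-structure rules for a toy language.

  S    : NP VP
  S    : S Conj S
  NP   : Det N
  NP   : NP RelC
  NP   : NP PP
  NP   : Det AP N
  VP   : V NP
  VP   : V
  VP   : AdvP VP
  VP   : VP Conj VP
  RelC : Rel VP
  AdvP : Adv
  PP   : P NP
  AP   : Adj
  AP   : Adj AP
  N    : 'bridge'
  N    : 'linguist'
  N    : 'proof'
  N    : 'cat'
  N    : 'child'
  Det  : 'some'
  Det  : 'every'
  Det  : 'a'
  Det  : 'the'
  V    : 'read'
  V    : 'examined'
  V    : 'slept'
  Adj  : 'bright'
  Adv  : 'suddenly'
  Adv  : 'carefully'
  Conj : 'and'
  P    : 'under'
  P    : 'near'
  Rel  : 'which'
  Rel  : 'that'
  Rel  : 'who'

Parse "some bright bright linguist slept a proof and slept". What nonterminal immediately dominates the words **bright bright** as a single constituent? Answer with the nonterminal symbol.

[S [NP [Det some] [AP [Adj bright] [AP [Adj bright]]] [N linguist]] [VP [VP [V slept] [NP [Det a] [N proof]]] [Conj and] [VP [V slept]]]]
The span 'bright bright' is the AP node built by AP → Adj AP.

AP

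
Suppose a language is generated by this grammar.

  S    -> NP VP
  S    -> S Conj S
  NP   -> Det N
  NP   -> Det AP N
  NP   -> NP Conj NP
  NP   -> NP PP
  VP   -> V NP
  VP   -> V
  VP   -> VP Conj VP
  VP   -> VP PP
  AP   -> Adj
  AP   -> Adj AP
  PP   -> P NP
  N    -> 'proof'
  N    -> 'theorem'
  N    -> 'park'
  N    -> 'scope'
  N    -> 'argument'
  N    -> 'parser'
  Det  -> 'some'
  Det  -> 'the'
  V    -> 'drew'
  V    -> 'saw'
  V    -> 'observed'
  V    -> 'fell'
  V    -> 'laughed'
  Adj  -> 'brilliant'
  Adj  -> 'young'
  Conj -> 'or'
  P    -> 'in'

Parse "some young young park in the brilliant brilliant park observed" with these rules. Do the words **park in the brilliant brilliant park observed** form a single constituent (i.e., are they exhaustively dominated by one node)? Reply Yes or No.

No

[S [NP [NP [Det some] [AP [Adj young] [AP [Adj young]]] [N park]] [PP [P in] [NP [Det the] [AP [Adj brilliant] [AP [Adj brilliant]]] [N park]]]] [VP [V observed]]]
The smallest constituent containing 'park in the brilliant brilliant park observed' is the S spanning 'some young young park in the brilliant brilliant park observed'; no single node in the tree dominates exactly the given words.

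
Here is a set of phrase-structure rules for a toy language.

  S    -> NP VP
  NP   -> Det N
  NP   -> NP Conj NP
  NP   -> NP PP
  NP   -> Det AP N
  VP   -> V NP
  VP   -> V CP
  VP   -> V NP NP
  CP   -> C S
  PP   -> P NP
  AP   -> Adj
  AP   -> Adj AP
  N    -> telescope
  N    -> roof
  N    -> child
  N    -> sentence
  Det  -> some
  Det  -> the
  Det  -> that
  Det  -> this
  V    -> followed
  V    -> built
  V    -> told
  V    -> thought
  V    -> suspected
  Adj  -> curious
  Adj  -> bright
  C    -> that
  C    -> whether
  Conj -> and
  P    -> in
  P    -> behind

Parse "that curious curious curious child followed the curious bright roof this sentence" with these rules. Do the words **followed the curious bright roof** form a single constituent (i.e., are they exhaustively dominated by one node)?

[S [NP [Det that] [AP [Adj curious] [AP [Adj curious] [AP [Adj curious]]]] [N child]] [VP [V followed] [NP [Det the] [AP [Adj curious] [AP [Adj bright]]] [N roof]] [NP [Det this] [N sentence]]]]
The smallest constituent containing 'followed the curious bright roof' is the VP spanning 'followed the curious bright roof this sentence'; no single node in the tree dominates exactly the given words.

No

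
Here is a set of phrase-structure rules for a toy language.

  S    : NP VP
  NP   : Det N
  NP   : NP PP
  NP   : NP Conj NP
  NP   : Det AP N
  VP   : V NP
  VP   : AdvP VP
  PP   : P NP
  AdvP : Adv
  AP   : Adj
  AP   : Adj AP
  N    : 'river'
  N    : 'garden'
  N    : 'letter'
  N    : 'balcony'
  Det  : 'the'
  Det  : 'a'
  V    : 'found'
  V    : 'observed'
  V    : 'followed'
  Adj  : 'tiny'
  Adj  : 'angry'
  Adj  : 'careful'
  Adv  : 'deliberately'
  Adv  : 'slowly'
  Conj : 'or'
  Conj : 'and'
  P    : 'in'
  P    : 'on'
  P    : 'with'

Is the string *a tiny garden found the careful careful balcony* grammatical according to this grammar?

Grammatical

[S [NP [Det a] [AP [Adj tiny]] [N garden]] [VP [V found] [NP [Det the] [AP [Adj careful] [AP [Adj careful]]] [N balcony]]]]
Every word is introduced by a lexical rule and the phrasal rules combine the resulting categories into a single S.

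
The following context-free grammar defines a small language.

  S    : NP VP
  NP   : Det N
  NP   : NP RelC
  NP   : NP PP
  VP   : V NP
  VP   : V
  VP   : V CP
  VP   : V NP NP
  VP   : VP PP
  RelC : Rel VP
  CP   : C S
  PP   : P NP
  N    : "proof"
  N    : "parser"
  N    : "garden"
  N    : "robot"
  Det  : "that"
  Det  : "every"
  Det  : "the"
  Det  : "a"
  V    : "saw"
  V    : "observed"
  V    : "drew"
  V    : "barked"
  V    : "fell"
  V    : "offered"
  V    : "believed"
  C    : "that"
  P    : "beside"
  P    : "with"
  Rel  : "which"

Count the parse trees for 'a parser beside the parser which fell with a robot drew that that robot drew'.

5

Two of the 5 distinct bracketings:
[S [NP [NP [NP [Det a] [N parser]] [PP [P beside] [NP [Det the] [N parser]]]] [RelC [Rel which] [VP [VP [V fell]] [PP [P with] [NP [Det a] [N robot]]]]]] [VP [V drew] [CP [C that] [S [NP [Det that] [N robot]] [VP [V drew]]]]]]
[S [NP [NP [Det a] [N parser]] [PP [P beside] [NP [NP [Det the] [N parser]] [RelC [Rel which] [VP [VP [V fell]] [PP [P with] [NP [Det a] [N robot]]]]]]]] [VP [V drew] [CP [C that] [S [NP [Det that] [N robot]] [VP [V drew]]]]]]
The trees differ in how a recursive rule is bracketed over the same span.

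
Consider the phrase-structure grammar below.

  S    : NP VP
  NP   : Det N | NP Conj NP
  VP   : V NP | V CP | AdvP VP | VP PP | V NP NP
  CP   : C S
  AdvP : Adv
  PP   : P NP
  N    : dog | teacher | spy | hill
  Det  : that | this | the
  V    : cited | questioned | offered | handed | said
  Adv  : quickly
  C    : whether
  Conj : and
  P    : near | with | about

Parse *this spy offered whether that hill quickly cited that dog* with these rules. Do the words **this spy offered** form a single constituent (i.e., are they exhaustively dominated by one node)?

No

[S [NP [Det this] [N spy]] [VP [V offered] [CP [C whether] [S [NP [Det that] [N hill]] [VP [AdvP [Adv quickly]] [VP [V cited] [NP [Det that] [N dog]]]]]]]]
The smallest constituent containing 'this spy offered' is the S spanning 'this spy offered whether that hill quickly cited that dog'; no single node in the tree dominates exactly the given words.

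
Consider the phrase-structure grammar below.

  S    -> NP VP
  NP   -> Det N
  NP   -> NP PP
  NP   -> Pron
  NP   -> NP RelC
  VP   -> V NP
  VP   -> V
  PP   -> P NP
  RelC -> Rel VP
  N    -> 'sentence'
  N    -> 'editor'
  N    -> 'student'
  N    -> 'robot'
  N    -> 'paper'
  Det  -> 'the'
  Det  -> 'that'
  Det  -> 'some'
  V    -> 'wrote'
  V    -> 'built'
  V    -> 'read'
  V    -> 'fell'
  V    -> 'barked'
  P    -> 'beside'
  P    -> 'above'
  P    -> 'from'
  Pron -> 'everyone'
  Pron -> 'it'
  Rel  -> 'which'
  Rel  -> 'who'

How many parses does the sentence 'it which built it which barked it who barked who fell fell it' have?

9

Two of the 9 distinct bracketings:
[S [NP [NP [Pron it]] [RelC [Rel which] [VP [V built] [NP [NP [Pron it]] [RelC [Rel which] [VP [V barked] [NP [NP [NP [Pron it]] [RelC [Rel who] [VP [V barked]]]] [RelC [Rel who] [VP [V fell]]]]]]]]]] [VP [V fell] [NP [Pron it]]]]
[S [NP [NP [Pron it]] [RelC [Rel which] [VP [V built] [NP [NP [NP [Pron it]] [RelC [Rel which] [VP [V barked] [NP [NP [Pron it]] [RelC [Rel who] [VP [V barked]]]]]]] [RelC [Rel who] [VP [V fell]]]]]]] [VP [V fell] [NP [Pron it]]]]
The trees differ in how a recursive rule is bracketed over the same span.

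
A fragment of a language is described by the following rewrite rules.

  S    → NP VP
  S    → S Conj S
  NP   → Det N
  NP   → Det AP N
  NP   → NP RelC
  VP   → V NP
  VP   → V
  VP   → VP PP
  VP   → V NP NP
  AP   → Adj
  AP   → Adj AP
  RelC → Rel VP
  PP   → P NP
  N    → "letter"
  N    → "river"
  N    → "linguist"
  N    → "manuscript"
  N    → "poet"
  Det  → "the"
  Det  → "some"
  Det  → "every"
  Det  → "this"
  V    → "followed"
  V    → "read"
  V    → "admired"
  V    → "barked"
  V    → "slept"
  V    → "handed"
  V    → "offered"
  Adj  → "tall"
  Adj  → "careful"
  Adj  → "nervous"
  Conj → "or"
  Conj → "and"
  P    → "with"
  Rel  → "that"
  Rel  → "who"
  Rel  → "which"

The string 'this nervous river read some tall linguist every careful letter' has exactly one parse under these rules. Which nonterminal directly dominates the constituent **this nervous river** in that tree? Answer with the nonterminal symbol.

S

S
  NP
    Det: this
    AP
      Adj: nervous
    N: river
  VP
    V: read
    NP
      Det: some
      AP
        Adj: tall
      N: linguist
    NP
      Det: every
      AP
        Adj: careful
      N: letter
The span 'this nervous river' is the NP node built by NP → Det AP N.
Its mother is the S built by S → NP VP.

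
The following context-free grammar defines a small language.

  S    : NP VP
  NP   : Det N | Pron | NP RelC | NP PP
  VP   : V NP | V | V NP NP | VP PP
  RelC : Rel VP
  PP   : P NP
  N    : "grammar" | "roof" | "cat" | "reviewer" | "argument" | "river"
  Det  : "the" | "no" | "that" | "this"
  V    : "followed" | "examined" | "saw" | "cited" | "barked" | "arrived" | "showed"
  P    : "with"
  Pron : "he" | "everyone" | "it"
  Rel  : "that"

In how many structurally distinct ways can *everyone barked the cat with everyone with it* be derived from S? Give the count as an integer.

Two of the 5 distinct bracketings:
[S [NP [Pron everyone]] [VP [V barked] [NP [NP [Det the] [N cat]] [PP [P with] [NP [NP [Pron everyone]] [PP [P with] [NP [Pron it]]]]]]]]
[S [NP [Pron everyone]] [VP [V barked] [NP [NP [NP [Det the] [N cat]] [PP [P with] [NP [Pron everyone]]]] [PP [P with] [NP [Pron it]]]]]]
The trees differ in how a recursive rule is bracketed over the same span.

5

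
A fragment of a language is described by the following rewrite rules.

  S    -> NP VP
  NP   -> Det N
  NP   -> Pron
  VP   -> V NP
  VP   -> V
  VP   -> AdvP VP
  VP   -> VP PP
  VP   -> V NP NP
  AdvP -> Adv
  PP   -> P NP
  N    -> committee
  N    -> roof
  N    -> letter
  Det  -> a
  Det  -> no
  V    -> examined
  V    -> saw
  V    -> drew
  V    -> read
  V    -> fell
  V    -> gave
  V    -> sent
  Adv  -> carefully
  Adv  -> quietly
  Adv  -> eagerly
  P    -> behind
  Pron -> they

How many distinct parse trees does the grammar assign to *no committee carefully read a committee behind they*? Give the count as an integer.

2

The two bracketings:
[S [NP [Det no] [N committee]] [VP [AdvP [Adv carefully]] [VP [VP [V read] [NP [Det a] [N committee]]] [PP [P behind] [NP [Pron they]]]]]]
[S [NP [Det no] [N committee]] [VP [VP [AdvP [Adv carefully]] [VP [V read] [NP [Det a] [N committee]]]] [PP [P behind] [NP [Pron they]]]]]
The trees differ in how a recursive rule is bracketed over the same span.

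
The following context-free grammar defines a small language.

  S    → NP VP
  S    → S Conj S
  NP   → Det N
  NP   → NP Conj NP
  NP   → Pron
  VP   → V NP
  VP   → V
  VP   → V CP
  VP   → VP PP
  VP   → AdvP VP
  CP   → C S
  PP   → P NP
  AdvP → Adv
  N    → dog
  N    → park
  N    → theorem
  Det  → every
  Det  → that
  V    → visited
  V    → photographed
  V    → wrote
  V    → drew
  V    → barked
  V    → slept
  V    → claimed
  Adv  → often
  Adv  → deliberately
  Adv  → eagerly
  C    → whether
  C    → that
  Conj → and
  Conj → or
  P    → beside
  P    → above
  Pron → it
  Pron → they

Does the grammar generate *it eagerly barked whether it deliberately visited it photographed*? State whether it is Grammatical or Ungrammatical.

Ungrammatical

For S → NP VP, the only prefix that parses as NP is 'it', but the remainder 'eagerly barked whether it deliberately visited it photographed' is not a VP under these rules. The alternative S rule S → S Conj S likewise has no satisfying split.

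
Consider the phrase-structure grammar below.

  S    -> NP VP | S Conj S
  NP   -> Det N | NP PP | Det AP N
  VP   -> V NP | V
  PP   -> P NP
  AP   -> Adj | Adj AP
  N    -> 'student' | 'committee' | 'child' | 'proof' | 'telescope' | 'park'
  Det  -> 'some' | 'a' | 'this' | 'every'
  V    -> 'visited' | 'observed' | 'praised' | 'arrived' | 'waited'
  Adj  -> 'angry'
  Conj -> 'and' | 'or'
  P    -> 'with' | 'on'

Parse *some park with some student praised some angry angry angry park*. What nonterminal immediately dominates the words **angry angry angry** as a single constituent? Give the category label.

AP

S
  NP
    NP
      Det: some
      N: park
    PP
      P: with
      NP
        Det: some
        N: student
  VP
    V: praised
    NP
      Det: some
      AP
        Adj: angry
        AP
          Adj: angry
          AP
            Adj: angry
      N: park
The span 'angry angry angry' is the AP node built by AP → Adj AP.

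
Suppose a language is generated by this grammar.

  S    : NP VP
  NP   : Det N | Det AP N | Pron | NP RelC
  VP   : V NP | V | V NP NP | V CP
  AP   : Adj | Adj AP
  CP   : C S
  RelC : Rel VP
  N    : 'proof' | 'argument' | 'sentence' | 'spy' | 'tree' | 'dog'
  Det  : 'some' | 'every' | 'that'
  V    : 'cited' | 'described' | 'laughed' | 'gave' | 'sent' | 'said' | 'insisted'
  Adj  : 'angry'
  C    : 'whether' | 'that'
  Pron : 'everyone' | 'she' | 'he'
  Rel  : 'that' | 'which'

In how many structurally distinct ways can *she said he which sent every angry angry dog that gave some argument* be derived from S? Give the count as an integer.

6

Two of the 6 distinct bracketings:
[S [NP [Pron she]] [VP [V said] [NP [NP [Pron he]] [RelC [Rel which] [VP [V sent] [NP [NP [Det every] [AP [Adj angry] [AP [Adj angry]]] [N dog]] [RelC [Rel that] [VP [V gave] [NP [Det some] [N argument]]]]]]]]]]
[S [NP [Pron she]] [VP [V said] [NP [NP [Pron he]] [RelC [Rel which] [VP [V sent] [NP [NP [Det every] [AP [Adj angry] [AP [Adj angry]]] [N dog]] [RelC [Rel that] [VP [V gave]]]] [NP [Det some] [N argument]]]]]]]
The difference turns on whether VP → V is used at the relevant span, versus an alternative expansion of VP.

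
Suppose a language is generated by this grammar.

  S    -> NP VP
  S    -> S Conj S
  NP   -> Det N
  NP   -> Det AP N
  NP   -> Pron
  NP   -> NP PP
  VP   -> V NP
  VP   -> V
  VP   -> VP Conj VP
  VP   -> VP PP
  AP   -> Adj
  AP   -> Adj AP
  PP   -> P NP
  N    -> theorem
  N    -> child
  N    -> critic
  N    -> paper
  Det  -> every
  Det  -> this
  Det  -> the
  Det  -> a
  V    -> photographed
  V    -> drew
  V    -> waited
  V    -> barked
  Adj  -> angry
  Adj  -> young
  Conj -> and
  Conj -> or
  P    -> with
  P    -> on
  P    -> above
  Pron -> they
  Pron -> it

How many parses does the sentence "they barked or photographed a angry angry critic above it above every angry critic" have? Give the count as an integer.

9

Two of the 9 distinct bracketings:
[S [NP [Pron they]] [VP [VP [V barked]] [Conj or] [VP [V photographed] [NP [NP [Det a] [AP [Adj angry] [AP [Adj angry]]] [N critic]] [PP [P above] [NP [NP [Pron it]] [PP [P above] [NP [Det every] [AP [Adj angry]] [N critic]]]]]]]]]
[S [NP [Pron they]] [VP [VP [V barked]] [Conj or] [VP [V photographed] [NP [NP [NP [Det a] [AP [Adj angry] [AP [Adj angry]]] [N critic]] [PP [P above] [NP [Pron it]]]] [PP [P above] [NP [Det every] [AP [Adj angry]] [N critic]]]]]]]
The trees differ in how a recursive rule is bracketed over the same span.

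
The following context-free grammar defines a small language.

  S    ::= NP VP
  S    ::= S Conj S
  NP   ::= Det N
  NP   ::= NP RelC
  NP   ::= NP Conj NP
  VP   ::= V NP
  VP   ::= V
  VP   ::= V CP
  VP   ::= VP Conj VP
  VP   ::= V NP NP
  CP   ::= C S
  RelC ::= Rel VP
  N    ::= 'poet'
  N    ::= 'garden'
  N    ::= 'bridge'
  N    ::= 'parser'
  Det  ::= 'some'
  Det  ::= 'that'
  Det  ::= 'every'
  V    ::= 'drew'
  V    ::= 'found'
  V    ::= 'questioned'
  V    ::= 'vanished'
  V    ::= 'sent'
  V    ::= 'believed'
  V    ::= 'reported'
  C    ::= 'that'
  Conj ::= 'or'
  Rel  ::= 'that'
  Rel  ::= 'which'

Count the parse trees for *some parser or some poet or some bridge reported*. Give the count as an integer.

2

The two bracketings:
[S [NP [NP [Det some] [N parser]] [Conj or] [NP [NP [Det some] [N poet]] [Conj or] [NP [Det some] [N bridge]]]] [VP [V reported]]]
[S [NP [NP [NP [Det some] [N parser]] [Conj or] [NP [Det some] [N poet]]] [Conj or] [NP [Det some] [N bridge]]] [VP [V reported]]]
The trees differ in how a recursive rule is bracketed over the same span.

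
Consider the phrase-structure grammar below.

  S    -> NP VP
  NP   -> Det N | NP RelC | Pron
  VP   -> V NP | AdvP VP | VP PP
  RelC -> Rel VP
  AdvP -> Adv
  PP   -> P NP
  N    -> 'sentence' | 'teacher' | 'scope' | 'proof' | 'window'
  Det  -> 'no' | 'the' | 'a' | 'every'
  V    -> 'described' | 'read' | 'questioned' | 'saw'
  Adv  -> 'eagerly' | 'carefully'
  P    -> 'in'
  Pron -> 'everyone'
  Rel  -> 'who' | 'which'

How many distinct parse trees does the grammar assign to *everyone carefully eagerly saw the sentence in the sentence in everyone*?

6

Two of the 6 distinct bracketings:
[S [NP [Pron everyone]] [VP [AdvP [Adv carefully]] [VP [AdvP [Adv eagerly]] [VP [VP [VP [V saw] [NP [Det the] [N sentence]]] [PP [P in] [NP [Det the] [N sentence]]]] [PP [P in] [NP [Pron everyone]]]]]]]
[S [NP [Pron everyone]] [VP [AdvP [Adv carefully]] [VP [VP [AdvP [Adv eagerly]] [VP [VP [V saw] [NP [Det the] [N sentence]]] [PP [P in] [NP [Det the] [N sentence]]]]] [PP [P in] [NP [Pron everyone]]]]]]
The trees differ in how a recursive rule is bracketed over the same span.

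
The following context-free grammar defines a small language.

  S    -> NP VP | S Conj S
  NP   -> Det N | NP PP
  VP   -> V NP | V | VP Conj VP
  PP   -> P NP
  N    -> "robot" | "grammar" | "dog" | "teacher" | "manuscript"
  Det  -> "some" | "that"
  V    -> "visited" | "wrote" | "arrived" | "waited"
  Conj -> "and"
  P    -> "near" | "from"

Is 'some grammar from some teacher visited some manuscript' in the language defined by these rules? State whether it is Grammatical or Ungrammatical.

S
  NP
    NP
      Det: some
      N: grammar
    PP
      P: from
      NP
        Det: some
        N: teacher
  VP
    V: visited
    NP
      Det: some
      N: manuscript
The bracketing above is licensed at every node by one of the given productions, with S at the root.

Grammatical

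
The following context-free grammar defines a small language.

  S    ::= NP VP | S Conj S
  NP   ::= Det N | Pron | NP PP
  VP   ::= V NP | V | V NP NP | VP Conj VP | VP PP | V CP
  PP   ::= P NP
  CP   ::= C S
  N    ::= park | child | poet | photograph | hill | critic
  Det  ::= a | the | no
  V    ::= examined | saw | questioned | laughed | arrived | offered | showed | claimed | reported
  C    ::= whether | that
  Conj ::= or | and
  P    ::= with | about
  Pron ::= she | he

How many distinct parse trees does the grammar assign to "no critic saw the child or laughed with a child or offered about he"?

Two of the 7 distinct bracketings:
[S [NP [Det no] [N critic]] [VP [VP [V saw] [NP [Det the] [N child]]] [Conj or] [VP [VP [VP [V laughed]] [PP [P with] [NP [Det a] [N child]]]] [Conj or] [VP [VP [V offered]] [PP [P about] [NP [Pron he]]]]]]]
[S [NP [Det no] [N critic]] [VP [VP [V saw] [NP [Det the] [N child]]] [Conj or] [VP [VP [VP [VP [V laughed]] [PP [P with] [NP [Det a] [N child]]]] [Conj or] [VP [V offered]]] [PP [P about] [NP [Pron he]]]]]]
The trees differ in how a recursive rule is bracketed over the same span.

7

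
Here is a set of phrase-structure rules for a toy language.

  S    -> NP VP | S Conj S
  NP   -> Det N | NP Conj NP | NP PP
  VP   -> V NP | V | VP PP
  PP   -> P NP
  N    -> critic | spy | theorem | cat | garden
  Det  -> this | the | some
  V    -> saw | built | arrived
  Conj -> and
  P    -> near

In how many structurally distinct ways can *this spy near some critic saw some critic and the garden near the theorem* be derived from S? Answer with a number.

3

Two of the 3 distinct bracketings:
[S [NP [NP [Det this] [N spy]] [PP [P near] [NP [Det some] [N critic]]]] [VP [V saw] [NP [NP [Det some] [N critic]] [Conj and] [NP [NP [Det the] [N garden]] [PP [P near] [NP [Det the] [N theorem]]]]]]]
[S [NP [NP [Det this] [N spy]] [PP [P near] [NP [Det some] [N critic]]]] [VP [V saw] [NP [NP [NP [Det some] [N critic]] [Conj and] [NP [Det the] [N garden]]] [PP [P near] [NP [Det the] [N theorem]]]]]]
The trees differ in how a recursive rule is bracketed over the same span.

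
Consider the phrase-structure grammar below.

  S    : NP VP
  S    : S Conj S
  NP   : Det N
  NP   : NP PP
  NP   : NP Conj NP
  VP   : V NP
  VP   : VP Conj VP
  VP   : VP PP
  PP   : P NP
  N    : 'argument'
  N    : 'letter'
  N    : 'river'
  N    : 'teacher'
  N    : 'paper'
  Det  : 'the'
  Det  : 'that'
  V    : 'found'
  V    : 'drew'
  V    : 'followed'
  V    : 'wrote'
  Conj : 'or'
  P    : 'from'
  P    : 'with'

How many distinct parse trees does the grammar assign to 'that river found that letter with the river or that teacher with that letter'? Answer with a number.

Two of the 10 distinct bracketings:
[S [NP [Det that] [N river]] [VP [V found] [NP [NP [Det that] [N letter]] [PP [P with] [NP [NP [NP [Det the] [N river]] [Conj or] [NP [Det that] [N teacher]]] [PP [P with] [NP [Det that] [N letter]]]]]]]]
[S [NP [Det that] [N river]] [VP [V found] [NP [NP [Det that] [N letter]] [PP [P with] [NP [NP [Det the] [N river]] [Conj or] [NP [NP [Det that] [N teacher]] [PP [P with] [NP [Det that] [N letter]]]]]]]]]
The trees differ in how a recursive rule is bracketed over the same span.

10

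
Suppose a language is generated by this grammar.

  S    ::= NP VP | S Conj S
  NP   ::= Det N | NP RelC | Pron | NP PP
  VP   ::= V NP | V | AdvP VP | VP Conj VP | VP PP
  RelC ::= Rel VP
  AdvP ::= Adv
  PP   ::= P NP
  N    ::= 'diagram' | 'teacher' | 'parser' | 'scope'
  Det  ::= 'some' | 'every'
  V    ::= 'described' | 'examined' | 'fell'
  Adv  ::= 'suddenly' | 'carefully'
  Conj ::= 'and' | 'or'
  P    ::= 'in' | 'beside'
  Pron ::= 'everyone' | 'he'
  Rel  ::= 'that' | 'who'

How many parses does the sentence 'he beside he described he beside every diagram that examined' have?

Two of the 3 distinct bracketings:
[S [NP [NP [Pron he]] [PP [P beside] [NP [Pron he]]]] [VP [V described] [NP [NP [NP [Pron he]] [PP [P beside] [NP [Det every] [N diagram]]]] [RelC [Rel that] [VP [V examined]]]]]]
[S [NP [NP [Pron he]] [PP [P beside] [NP [Pron he]]]] [VP [V described] [NP [NP [Pron he]] [PP [P beside] [NP [NP [Det every] [N diagram]] [RelC [Rel that] [VP [V examined]]]]]]]]
The trees differ in how a recursive rule is bracketed over the same span.

3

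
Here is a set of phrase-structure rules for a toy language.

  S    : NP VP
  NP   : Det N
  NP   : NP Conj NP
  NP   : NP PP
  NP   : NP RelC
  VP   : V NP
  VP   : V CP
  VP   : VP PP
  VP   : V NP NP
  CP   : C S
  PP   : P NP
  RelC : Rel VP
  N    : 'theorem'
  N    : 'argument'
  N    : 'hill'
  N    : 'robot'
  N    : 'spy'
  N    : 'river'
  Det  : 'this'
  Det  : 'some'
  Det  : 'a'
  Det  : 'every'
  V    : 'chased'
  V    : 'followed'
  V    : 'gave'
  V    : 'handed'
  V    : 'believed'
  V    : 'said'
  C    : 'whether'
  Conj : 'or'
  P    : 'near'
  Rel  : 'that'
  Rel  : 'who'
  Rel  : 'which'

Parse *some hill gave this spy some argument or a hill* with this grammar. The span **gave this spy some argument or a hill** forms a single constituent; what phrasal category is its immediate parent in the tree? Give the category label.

S

[S [NP [Det some] [N hill]] [VP [V gave] [NP [Det this] [N spy]] [NP [NP [Det some] [N argument]] [Conj or] [NP [Det a] [N hill]]]]]
The span 'gave this spy some argument or a hill' is the VP node built by VP → V NP NP.
Its mother is the S built by S → NP VP.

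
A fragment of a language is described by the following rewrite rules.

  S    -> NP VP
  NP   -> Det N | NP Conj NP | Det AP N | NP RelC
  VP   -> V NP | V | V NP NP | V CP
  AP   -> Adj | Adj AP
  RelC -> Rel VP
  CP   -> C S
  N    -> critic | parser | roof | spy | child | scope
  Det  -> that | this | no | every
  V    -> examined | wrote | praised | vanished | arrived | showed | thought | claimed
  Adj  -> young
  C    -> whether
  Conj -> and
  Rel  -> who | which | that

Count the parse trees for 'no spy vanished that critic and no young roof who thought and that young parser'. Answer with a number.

Two of the 3 distinct bracketings:
[S [NP [Det no] [N spy]] [VP [V vanished] [NP [NP [Det that] [N critic]] [Conj and] [NP [NP [NP [Det no] [AP [Adj young]] [N roof]] [RelC [Rel who] [VP [V thought]]]] [Conj and] [NP [Det that] [AP [Adj young]] [N parser]]]]]]
[S [NP [Det no] [N spy]] [VP [V vanished] [NP [NP [NP [Det that] [N critic]] [Conj and] [NP [NP [Det no] [AP [Adj young]] [N roof]] [RelC [Rel who] [VP [V thought]]]]] [Conj and] [NP [Det that] [AP [Adj young]] [N parser]]]]]
The trees differ in how a recursive rule is bracketed over the same span.

3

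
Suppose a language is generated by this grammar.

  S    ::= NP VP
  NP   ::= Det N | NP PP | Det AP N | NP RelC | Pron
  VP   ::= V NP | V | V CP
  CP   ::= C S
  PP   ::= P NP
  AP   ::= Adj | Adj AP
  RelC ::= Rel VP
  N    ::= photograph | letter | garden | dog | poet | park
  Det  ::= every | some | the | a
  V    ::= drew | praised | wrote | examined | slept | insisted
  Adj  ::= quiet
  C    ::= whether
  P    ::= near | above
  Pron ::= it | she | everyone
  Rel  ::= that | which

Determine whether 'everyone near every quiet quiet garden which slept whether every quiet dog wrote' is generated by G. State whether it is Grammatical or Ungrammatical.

For S → NP VP, every NP-prefix leaves a non-VP remainder: after 'everyone' the remainder is not a VP; after 'everyone near every quiet quiet garden' the remainder is not a VP; after 'everyone near every quiet quiet garden which slept' the remainder is not a VP.

Ungrammatical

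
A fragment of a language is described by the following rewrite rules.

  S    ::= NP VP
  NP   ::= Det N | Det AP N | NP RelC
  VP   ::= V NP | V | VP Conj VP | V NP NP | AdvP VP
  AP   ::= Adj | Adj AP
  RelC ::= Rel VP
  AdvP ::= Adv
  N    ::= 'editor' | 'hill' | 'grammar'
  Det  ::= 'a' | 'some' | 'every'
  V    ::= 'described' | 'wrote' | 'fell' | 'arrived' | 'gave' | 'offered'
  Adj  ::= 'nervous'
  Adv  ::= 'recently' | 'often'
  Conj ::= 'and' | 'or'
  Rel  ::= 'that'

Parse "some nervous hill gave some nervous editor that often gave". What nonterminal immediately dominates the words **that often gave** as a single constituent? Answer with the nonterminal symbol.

S
  NP
    Det: some
    AP
      Adj: nervous
    N: hill
  VP
    V: gave
    NP
      NP
        Det: some
        AP
          Adj: nervous
        N: editor
      RelC
        Rel: that
        VP
          AdvP
            Adv: often
          VP
            V: gave
The span 'that often gave' is the RelC node built by RelC → Rel VP.

RelC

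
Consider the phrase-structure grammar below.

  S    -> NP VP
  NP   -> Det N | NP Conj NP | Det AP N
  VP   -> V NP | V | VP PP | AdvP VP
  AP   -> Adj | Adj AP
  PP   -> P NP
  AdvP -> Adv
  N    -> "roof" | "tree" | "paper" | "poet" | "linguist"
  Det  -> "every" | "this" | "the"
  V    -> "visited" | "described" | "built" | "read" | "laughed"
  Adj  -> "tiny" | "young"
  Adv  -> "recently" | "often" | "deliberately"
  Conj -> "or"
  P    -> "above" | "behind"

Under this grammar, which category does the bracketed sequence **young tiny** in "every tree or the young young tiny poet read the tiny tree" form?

AP

[S [NP [NP [Det every] [N tree]] [Conj or] [NP [Det the] [AP [Adj young] [AP [Adj young] [AP [Adj tiny]]]] [N poet]]] [VP [V read] [NP [Det the] [AP [Adj tiny]] [N tree]]]]
The span 'young tiny' is the AP node built by AP → Adj AP.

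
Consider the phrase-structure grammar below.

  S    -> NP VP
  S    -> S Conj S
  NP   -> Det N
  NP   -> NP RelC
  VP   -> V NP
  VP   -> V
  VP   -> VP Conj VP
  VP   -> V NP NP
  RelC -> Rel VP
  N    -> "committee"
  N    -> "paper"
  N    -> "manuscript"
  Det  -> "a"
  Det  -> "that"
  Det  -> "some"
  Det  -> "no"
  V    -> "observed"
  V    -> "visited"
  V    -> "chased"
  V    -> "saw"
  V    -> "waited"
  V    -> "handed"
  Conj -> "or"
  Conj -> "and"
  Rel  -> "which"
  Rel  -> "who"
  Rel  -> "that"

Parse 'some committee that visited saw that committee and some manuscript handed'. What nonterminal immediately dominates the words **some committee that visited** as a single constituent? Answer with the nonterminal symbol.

NP

[S [S [NP [NP [Det some] [N committee]] [RelC [Rel that] [VP [V visited]]]] [VP [V saw] [NP [Det that] [N committee]]]] [Conj and] [S [NP [Det some] [N manuscript]] [VP [V handed]]]]
The span 'some committee that visited' is the NP node built by NP → NP RelC.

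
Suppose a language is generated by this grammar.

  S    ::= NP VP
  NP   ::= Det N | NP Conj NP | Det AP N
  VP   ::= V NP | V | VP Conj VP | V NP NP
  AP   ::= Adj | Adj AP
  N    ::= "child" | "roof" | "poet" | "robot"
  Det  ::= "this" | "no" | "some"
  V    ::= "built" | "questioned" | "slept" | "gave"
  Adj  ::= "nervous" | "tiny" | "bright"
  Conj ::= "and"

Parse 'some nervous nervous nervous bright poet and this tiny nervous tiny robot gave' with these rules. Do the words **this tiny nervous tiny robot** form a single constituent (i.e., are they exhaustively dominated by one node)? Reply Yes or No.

Yes

[S [NP [NP [Det some] [AP [Adj nervous] [AP [Adj nervous] [AP [Adj nervous] [AP [Adj bright]]]]] [N poet]] [Conj and] [NP [Det this] [AP [Adj tiny] [AP [Adj nervous] [AP [Adj tiny]]]] [N robot]]] [VP [V gave]]]
The words 'this tiny nervous tiny robot' are exhaustively dominated by a single NP node (built by NP → Det AP N), so they form a constituent.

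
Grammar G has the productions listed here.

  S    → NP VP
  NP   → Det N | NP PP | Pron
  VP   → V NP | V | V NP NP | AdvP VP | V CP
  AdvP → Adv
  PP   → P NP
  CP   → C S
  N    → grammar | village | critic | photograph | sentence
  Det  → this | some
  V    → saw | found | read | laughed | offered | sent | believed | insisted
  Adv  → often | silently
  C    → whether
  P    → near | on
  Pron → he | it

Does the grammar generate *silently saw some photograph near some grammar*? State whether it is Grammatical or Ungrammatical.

Ungrammatical

For S → NP VP, no prefix of the string parses as an NP.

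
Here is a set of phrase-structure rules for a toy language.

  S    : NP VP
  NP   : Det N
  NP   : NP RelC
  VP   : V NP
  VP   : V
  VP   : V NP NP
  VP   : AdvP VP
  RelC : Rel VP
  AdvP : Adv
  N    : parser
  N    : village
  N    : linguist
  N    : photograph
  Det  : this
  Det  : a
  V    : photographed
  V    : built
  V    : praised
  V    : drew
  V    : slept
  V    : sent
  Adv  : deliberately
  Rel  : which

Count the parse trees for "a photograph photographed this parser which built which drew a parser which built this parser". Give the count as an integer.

6

Two of the 6 distinct bracketings:
[S [NP [Det a] [N photograph]] [VP [V photographed] [NP [NP [NP [Det this] [N parser]] [RelC [Rel which] [VP [V built]]]] [RelC [Rel which] [VP [V drew] [NP [NP [Det a] [N parser]] [RelC [Rel which] [VP [V built] [NP [Det this] [N parser]]]]]]]]]]
[S [NP [Det a] [N photograph]] [VP [V photographed] [NP [NP [NP [Det this] [N parser]] [RelC [Rel which] [VP [V built]]]] [RelC [Rel which] [VP [V drew] [NP [NP [Det a] [N parser]] [RelC [Rel which] [VP [V built]]]] [NP [Det this] [N parser]]]]]]]
The difference turns on whether VP → V NP NP is used at the relevant span, versus an alternative expansion of VP.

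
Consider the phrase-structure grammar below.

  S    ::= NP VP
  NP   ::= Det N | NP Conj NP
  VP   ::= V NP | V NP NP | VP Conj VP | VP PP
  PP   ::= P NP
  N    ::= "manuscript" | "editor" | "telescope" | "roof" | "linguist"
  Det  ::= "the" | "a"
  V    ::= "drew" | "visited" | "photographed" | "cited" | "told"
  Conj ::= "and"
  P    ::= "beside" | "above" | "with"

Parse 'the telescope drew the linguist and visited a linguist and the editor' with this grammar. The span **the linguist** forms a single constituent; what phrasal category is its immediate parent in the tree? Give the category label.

[S [NP [Det the] [N telescope]] [VP [VP [V drew] [NP [Det the] [N linguist]]] [Conj and] [VP [V visited] [NP [NP [Det a] [N linguist]] [Conj and] [NP [Det the] [N editor]]]]]]
The span 'the linguist' is the NP node built by NP → Det N.
Its mother is the VP built by VP → V NP.

VP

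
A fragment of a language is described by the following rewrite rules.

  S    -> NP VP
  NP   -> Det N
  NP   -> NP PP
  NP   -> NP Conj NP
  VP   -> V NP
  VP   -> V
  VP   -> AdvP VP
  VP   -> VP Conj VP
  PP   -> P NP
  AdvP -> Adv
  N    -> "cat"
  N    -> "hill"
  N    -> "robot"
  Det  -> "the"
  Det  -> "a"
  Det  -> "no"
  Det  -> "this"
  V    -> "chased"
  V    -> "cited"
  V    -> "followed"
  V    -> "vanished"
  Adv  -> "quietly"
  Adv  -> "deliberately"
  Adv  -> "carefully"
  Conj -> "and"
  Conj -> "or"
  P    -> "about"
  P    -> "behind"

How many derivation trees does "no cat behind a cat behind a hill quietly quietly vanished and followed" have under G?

6

Two of the 6 distinct bracketings:
[S [NP [NP [Det no] [N cat]] [PP [P behind] [NP [NP [Det a] [N cat]] [PP [P behind] [NP [Det a] [N hill]]]]]] [VP [AdvP [Adv quietly]] [VP [AdvP [Adv quietly]] [VP [VP [V vanished]] [Conj and] [VP [V followed]]]]]]
[S [NP [NP [Det no] [N cat]] [PP [P behind] [NP [NP [Det a] [N cat]] [PP [P behind] [NP [Det a] [N hill]]]]]] [VP [AdvP [Adv quietly]] [VP [VP [AdvP [Adv quietly]] [VP [V vanished]]] [Conj and] [VP [V followed]]]]]
The trees differ in how a recursive rule is bracketed over the same span.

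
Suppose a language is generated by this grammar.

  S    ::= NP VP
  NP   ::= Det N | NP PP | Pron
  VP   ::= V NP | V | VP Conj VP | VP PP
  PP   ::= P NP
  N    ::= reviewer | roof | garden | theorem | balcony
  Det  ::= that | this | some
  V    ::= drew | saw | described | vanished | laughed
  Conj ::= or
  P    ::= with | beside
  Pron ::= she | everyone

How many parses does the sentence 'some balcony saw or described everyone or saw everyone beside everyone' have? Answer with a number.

7

Two of the 7 distinct bracketings:
[S [NP [Det some] [N balcony]] [VP [VP [V saw]] [Conj or] [VP [VP [V described] [NP [Pron everyone]]] [Conj or] [VP [V saw] [NP [NP [Pron everyone]] [PP [P beside] [NP [Pron everyone]]]]]]]]
[S [NP [Det some] [N balcony]] [VP [VP [V saw]] [Conj or] [VP [VP [V described] [NP [Pron everyone]]] [Conj or] [VP [VP [V saw] [NP [Pron everyone]]] [PP [P beside] [NP [Pron everyone]]]]]]]
The difference turns on whether NP → NP PP is used at the relevant span, versus an alternative expansion of NP.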